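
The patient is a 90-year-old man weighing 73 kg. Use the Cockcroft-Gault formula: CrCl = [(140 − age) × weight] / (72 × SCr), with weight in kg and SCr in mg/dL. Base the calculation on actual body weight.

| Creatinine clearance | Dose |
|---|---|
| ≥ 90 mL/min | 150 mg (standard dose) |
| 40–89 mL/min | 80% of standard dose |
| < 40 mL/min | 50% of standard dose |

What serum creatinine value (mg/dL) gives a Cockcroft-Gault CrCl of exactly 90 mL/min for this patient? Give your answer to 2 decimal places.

0.56 mg/dL

Standard dose requires CrCl ≥ 90 mL/min.
Set (140 − 90) × 73 / (72 × SCr) = 90
SCr = (140 − 90) × 73 / (72 × 90) = 0.563 mg/dL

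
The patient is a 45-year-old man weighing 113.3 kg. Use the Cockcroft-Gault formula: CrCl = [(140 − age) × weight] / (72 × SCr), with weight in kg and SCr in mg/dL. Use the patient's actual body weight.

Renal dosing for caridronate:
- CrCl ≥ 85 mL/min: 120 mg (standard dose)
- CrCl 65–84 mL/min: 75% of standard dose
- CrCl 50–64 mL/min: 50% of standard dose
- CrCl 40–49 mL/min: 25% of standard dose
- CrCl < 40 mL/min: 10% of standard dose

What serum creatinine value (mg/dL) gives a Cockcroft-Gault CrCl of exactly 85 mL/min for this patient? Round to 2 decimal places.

Standard dose requires CrCl ≥ 85 mL/min.
Set (140 − 45) × 113.3 / (72 × SCr) = 85
SCr = (140 − 45) × 113.3 / (72 × 85) = 1.759 mg/dL

1.76 mg/dL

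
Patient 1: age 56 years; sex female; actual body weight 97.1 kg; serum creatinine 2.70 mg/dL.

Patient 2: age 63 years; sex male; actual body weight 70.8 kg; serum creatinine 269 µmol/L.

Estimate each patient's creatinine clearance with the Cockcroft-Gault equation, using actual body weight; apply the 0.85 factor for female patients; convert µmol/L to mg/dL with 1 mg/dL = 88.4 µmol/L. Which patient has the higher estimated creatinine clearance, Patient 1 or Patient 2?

Patient 1: CrCl = (140 − 56) × 97.1 / (72 × 2.7) × 0.85 = 8156.4 / 194.40 × 0.85 ≈ 35.7 mL/min
Patient 2: SCr = 269 / 88.4 = 3.043 mg/dL
Patient 2: CrCl = (140 − 63) × 70.8 / (72 × 3.043) = 5451.6 / 219.10 ≈ 24.9 mL/min
35.7 vs 24.9 mL/min → Patient 1 is higher.

Patient 1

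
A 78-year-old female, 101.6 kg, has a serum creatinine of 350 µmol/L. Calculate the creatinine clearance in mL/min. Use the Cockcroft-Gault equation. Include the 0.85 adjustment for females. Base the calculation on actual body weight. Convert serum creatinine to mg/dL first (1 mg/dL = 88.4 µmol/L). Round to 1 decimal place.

18.8 mL/min

SCr = 350 / 88.4 = 3.959 mg/dL
CrCl = (140 − 78) × 101.6 / (72 × 3.959) × 0.85 = 6299.2 / 285.05 × 0.85 ≈ 18.8 mL/min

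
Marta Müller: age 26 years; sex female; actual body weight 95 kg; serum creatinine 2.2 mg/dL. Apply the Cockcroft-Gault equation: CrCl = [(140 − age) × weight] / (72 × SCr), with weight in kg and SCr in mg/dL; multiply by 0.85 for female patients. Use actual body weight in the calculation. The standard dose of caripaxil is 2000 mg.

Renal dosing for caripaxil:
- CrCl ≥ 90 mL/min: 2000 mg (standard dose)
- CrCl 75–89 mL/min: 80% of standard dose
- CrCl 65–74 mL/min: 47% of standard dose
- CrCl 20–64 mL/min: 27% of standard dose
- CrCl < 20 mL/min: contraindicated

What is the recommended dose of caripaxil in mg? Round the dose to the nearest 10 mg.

CrCl = (140 − 26) × 95 / (72 × 2.2) × 0.85 = 10830.0 / 158.40 × 0.85 ≈ 58.1 mL/min
CrCl ≈ 58 mL/min → bracket 20–64 mL/min.
27% of 2000 mg = 540 mg

540 mg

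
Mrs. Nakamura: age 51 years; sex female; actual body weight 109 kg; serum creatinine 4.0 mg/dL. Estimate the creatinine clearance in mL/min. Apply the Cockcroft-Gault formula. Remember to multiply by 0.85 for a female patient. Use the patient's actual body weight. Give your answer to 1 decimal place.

28.6 mL/min

CrCl = (140 − 51) × 109 / (72 × 4) × 0.85 = 9701.0 / 288.00 × 0.85 ≈ 28.6 mL/min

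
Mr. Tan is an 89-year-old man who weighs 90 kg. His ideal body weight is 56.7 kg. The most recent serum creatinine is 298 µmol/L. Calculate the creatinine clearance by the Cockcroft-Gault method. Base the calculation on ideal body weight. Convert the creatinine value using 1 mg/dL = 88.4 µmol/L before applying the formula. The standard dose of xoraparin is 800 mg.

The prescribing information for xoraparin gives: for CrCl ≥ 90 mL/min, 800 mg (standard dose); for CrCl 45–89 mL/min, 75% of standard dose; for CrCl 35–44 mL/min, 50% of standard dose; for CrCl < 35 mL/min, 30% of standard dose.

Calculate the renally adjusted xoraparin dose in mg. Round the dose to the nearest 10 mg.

240 mg

SCr = 298 / 88.4 = 3.371 mg/dL
CrCl = (140 − 89) × 56.7 / (72 × 3.371) = 2891.7 / 242.71 ≈ 11.9 mL/min
CrCl ≈ 12 mL/min → bracket < 35 mL/min.
30% of 800 mg = 240 mg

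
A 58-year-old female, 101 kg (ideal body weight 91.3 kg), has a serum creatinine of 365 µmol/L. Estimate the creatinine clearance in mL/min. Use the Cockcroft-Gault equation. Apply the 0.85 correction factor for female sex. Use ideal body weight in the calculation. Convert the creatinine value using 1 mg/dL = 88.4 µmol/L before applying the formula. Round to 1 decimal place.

21.4 mL/min

SCr = 365 / 88.4 = 4.129 mg/dL
CrCl = (140 − 58) × 91.3 / (72 × 4.129) × 0.85 = 7486.6 / 297.29 × 0.85 ≈ 21.4 mL/min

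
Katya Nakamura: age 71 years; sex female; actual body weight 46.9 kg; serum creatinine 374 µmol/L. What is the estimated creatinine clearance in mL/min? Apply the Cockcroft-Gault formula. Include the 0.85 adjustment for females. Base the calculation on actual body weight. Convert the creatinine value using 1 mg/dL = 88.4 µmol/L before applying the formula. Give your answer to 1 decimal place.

SCr = 374 / 88.4 = 4.231 mg/dL
CrCl = (140 − 71) × 46.9 / (72 × 4.231) × 0.85 = 3236.1 / 304.63 × 0.85 ≈ 9.0 mL/min

9.0 mL/min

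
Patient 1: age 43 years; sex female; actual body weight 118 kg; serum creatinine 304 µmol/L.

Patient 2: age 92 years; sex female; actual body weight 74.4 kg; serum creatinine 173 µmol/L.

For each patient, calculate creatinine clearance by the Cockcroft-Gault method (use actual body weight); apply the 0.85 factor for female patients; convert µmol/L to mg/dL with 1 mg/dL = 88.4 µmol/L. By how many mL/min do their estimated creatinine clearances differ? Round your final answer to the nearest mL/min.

Patient 1: SCr = 304 / 88.4 = 3.439 mg/dL
Patient 1: CrCl = (140 − 43) × 118 / (72 × 3.439) × 0.85 = 11446.0 / 247.61 × 0.85 ≈ 39.3 mL/min
Patient 2: SCr = 173 / 88.4 = 1.957 mg/dL
Patient 2: CrCl = (140 − 92) × 74.4 / (72 × 1.957) × 0.85 = 3571.2 / 140.90 × 0.85 ≈ 21.5 mL/min
|39.3 − 21.5| = 17.8 mL/min

18 mL/min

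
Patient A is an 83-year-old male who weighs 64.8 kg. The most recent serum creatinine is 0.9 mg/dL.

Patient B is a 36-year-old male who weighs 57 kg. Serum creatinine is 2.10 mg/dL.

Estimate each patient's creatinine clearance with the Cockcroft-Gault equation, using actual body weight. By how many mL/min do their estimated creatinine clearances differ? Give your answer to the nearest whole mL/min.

Patient A: CrCl = (140 − 83) × 64.8 / (72 × 0.9) = 3693.6 / 64.80 ≈ 57.0 mL/min
Patient B: CrCl = (140 − 36) × 57 / (72 × 2.1) = 5928.0 / 151.20 ≈ 39.2 mL/min
|57.0 − 39.2| = 17.8 mL/min

18 mL/min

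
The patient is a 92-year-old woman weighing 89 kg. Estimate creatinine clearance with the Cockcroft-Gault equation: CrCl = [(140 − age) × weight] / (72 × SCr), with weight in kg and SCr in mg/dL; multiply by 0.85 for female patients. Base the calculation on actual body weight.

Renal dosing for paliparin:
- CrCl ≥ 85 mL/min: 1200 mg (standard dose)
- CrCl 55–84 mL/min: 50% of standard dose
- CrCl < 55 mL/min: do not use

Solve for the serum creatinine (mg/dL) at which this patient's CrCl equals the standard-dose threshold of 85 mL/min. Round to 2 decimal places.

Standard dose requires CrCl ≥ 85 mL/min.
Set (140 − 92) × 89 × 0.85 / (72 × SCr) = 85
SCr = (140 − 92) × 89 × 0.85 / (72 × 85) = 0.593 mg/dL

0.59 mg/dL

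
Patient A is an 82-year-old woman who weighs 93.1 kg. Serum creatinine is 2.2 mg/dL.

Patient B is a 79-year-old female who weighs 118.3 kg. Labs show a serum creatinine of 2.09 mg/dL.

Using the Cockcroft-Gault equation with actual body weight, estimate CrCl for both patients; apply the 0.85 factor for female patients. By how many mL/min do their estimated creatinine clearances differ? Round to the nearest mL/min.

Patient A: CrCl = (140 − 82) × 93.1 / (72 × 2.2) × 0.85 = 5399.8 / 158.40 × 0.85 ≈ 29.0 mL/min
Patient B: CrCl = (140 − 79) × 118.3 / (72 × 2.09) × 0.85 = 7216.3 / 150.48 × 0.85 ≈ 40.8 mL/min
|29.0 − 40.8| = 11.8 mL/min

12 mL/min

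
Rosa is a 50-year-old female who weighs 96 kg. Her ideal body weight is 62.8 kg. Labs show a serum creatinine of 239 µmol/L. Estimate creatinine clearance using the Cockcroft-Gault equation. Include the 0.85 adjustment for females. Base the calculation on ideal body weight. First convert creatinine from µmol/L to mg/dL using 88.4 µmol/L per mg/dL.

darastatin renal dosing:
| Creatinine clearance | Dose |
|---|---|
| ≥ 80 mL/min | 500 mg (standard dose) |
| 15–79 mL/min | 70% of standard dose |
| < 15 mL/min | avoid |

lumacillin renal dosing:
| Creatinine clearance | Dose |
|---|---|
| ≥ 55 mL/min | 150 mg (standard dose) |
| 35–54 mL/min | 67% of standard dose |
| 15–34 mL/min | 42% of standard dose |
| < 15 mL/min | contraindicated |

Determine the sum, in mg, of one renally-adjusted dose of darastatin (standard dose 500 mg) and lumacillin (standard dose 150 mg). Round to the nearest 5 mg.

SCr = 239 / 88.4 = 2.704 mg/dL
CrCl = (140 − 50) × 62.8 / (72 × 2.704) × 0.85 = 5652.0 / 194.69 × 0.85 ≈ 24.7 mL/min
CrCl ≈ 25 mL/min.
darastatin: 15–79 mL/min → 70% of 500 mg = 350 mg.
lumacillin: 15–34 mL/min → 42% of 150 mg = 63 mg.
Total = 350 + 63 = 413 mg.

415 mg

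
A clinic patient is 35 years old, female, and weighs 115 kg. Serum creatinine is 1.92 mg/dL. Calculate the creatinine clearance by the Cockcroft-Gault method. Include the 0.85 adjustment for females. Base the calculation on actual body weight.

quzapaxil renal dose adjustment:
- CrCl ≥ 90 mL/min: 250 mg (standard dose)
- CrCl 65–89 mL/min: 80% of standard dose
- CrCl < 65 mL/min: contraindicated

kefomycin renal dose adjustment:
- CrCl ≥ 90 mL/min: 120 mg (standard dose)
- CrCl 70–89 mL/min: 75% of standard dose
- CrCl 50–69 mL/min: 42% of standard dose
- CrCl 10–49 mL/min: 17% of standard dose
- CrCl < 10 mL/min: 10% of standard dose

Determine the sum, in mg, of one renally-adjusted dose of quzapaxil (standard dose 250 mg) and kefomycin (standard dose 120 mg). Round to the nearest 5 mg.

290 mg

CrCl = (140 − 35) × 115 / (72 × 1.92) × 0.85 = 12075.0 / 138.24 × 0.85 ≈ 74.2 mL/min
CrCl ≈ 74 mL/min.
quzapaxil: 65–89 mL/min → 80% of 250 mg = 200 mg.
kefomycin: 70–89 mL/min → 75% of 120 mg = 90 mg.
Total = 200 + 90 = 290 mg.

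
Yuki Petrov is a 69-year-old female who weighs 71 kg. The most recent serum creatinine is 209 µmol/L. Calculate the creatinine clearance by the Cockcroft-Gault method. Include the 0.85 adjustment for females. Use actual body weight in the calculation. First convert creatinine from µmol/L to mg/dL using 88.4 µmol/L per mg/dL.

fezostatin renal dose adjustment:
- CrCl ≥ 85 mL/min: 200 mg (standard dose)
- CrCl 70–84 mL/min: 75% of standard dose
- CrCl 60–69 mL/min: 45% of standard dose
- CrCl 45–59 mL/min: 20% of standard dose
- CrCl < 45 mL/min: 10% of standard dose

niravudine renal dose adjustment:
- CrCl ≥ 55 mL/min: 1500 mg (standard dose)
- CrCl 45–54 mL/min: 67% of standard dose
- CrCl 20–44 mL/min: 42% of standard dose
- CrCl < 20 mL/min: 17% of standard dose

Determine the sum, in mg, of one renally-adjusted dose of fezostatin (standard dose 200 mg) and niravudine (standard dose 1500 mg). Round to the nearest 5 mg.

SCr = 209 / 88.4 = 2.364 mg/dL
CrCl = (140 − 69) × 71 / (72 × 2.364) × 0.85 = 5041.0 / 170.21 × 0.85 ≈ 25.2 mL/min
CrCl ≈ 25 mL/min.
fezostatin: < 45 mL/min → 10% of 200 mg = 20 mg.
niravudine: 20–44 mL/min → 42% of 1500 mg = 630 mg.
Total = 20 + 630 = 650 mg.

650 mg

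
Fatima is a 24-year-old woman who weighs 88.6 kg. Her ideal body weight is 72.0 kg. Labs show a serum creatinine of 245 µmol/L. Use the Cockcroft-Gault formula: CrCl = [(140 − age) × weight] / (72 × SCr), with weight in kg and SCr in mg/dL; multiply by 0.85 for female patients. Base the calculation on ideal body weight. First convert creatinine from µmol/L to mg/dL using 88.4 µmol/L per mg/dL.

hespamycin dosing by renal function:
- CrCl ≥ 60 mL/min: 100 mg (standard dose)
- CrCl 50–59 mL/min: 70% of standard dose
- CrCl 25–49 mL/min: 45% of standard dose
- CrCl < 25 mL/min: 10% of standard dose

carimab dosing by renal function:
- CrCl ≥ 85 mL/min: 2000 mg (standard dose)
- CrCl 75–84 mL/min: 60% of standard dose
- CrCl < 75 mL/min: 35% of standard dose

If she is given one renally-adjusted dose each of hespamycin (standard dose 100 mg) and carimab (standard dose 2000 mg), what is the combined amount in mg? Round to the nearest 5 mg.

SCr = 245 / 88.4 = 2.771 mg/dL
CrCl = (140 − 24) × 72 / (72 × 2.771) × 0.85 = 8352.0 / 199.51 × 0.85 ≈ 35.6 mL/min
CrCl ≈ 36 mL/min.
hespamycin: 25–49 mL/min → 45% of 100 mg = 45 mg.
carimab: < 75 mL/min → 35% of 2000 mg = 700 mg.
Total = 45 + 700 = 745 mg.

745 mg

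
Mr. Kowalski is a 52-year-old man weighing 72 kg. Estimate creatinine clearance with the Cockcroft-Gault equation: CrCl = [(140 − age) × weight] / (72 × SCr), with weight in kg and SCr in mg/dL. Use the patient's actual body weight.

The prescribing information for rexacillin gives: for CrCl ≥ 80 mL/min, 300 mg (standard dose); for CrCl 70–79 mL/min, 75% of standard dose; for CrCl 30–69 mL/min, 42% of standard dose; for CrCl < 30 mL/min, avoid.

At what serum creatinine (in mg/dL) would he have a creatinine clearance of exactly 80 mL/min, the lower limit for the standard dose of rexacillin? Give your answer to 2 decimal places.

1.10 mg/dL

Standard dose requires CrCl ≥ 80 mL/min.
Set (140 − 52) × 72 / (72 × SCr) = 80
SCr = (140 − 52) × 72 / (72 × 80) = 1.100 mg/dL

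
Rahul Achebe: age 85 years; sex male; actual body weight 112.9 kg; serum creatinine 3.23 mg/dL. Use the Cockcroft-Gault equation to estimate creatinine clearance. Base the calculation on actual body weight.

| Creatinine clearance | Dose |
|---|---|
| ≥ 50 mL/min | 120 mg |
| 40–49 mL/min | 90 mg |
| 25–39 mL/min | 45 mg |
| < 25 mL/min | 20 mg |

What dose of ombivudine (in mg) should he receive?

45 mg

CrCl = (140 − 85) × 112.9 / (72 × 3.23) = 6209.5 / 232.56 ≈ 26.7 mL/min
CrCl ≈ 27 mL/min → bracket 25–39 mL/min.
Dose for this bracket: 45 mg.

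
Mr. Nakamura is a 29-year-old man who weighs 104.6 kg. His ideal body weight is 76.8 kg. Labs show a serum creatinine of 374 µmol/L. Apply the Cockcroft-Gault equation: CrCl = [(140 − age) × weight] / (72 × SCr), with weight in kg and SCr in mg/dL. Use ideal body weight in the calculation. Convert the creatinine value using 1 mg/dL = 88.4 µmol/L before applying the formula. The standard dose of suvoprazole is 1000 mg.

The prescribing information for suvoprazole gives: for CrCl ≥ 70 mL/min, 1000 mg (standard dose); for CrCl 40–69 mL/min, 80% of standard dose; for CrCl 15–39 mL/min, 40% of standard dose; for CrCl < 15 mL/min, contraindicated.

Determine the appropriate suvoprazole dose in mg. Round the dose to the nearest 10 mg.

400 mg

SCr = 374 / 88.4 = 4.231 mg/dL
CrCl = (140 − 29) × 76.8 / (72 × 4.231) = 8524.8 / 304.63 ≈ 28.0 mL/min
CrCl ≈ 28 mL/min → bracket 15–39 mL/min.
40% of 1000 mg = 400 mg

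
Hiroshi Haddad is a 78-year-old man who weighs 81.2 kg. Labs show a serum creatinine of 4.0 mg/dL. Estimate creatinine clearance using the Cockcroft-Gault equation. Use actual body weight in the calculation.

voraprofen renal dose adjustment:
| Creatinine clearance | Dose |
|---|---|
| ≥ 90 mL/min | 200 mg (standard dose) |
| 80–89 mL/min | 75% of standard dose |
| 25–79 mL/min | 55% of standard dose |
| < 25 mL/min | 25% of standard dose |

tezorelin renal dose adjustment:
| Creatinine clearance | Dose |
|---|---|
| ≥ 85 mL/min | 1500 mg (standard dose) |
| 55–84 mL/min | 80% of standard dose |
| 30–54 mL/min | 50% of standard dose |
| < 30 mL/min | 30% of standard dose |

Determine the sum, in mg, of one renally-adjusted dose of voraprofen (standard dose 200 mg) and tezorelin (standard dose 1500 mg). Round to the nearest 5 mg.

500 mg

CrCl = (140 − 78) × 81.2 / (72 × 4) = 5034.4 / 288.00 ≈ 17.5 mL/min
CrCl ≈ 17 mL/min.
voraprofen: < 25 mL/min → 25% of 200 mg = 50 mg.
tezorelin: < 30 mL/min → 30% of 1500 mg = 450 mg.
Total = 50 + 450 = 500 mg.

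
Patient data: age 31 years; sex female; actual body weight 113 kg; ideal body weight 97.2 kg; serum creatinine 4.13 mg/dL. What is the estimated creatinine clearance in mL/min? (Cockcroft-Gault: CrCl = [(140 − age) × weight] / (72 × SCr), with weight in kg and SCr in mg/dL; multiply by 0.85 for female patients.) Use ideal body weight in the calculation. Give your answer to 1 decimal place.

30.3 mL/min

CrCl = (140 − 31) × 97.2 / (72 × 4.13) × 0.85 = 10594.8 / 297.36 × 0.85 ≈ 30.3 mL/min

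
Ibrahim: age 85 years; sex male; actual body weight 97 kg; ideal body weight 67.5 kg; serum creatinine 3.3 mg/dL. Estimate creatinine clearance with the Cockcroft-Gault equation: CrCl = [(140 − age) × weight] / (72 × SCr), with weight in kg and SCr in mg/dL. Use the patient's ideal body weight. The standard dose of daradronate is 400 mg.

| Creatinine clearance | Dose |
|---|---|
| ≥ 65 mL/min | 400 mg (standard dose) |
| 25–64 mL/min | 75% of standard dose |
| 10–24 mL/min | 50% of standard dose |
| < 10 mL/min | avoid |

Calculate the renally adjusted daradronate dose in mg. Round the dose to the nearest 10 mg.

CrCl = (140 − 85) × 67.5 / (72 × 3.3) = 3712.5 / 237.60 ≈ 15.6 mL/min
CrCl ≈ 16 mL/min → bracket 10–24 mL/min.
50% of 400 mg = 200 mg

200 mg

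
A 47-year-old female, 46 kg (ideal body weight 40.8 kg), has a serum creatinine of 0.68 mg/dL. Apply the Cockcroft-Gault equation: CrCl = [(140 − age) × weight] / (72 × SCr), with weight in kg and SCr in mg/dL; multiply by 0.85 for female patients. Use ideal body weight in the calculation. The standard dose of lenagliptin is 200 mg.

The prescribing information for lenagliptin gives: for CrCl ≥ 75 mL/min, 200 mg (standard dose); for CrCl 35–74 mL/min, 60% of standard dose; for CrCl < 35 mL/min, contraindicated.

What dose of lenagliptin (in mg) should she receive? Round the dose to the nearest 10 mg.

CrCl = (140 − 47) × 40.8 / (72 × 0.68) × 0.85 = 3794.4 / 48.96 × 0.85 ≈ 65.9 mL/min
CrCl ≈ 66 mL/min → bracket 35–74 mL/min.
60% of 200 mg = 120 mg

120 mg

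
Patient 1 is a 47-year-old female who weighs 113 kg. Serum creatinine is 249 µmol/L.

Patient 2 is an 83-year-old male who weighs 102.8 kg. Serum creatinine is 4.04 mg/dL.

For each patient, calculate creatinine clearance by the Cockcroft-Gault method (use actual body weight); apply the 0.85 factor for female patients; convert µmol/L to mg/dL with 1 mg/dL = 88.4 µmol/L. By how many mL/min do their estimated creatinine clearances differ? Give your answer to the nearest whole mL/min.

24 mL/min

Patient 1: SCr = 249 / 88.4 = 2.817 mg/dL
Patient 1: CrCl = (140 − 47) × 113 / (72 × 2.817) × 0.85 = 10509.0 / 202.82 × 0.85 ≈ 44.0 mL/min
Patient 2: CrCl = (140 − 83) × 102.8 / (72 × 4.04) = 5859.6 / 290.88 ≈ 20.1 mL/min
|44.0 − 20.1| = 23.9 mL/min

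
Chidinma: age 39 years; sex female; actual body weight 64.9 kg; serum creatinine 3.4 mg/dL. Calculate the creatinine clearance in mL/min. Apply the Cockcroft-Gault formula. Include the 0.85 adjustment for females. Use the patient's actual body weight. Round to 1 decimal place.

CrCl = (140 − 39) × 64.9 / (72 × 3.4) × 0.85 = 6554.9 / 244.80 × 0.85 ≈ 22.8 mL/min

22.8 mL/min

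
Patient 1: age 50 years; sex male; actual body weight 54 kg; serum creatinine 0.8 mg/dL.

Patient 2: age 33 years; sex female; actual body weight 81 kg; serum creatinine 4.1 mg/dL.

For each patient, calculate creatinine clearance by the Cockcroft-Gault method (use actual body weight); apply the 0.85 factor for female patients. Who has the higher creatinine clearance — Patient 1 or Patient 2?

Patient 1

Patient 1: CrCl = (140 − 50) × 54 / (72 × 0.8) = 4860.0 / 57.60 ≈ 84.4 mL/min
Patient 2: CrCl = (140 − 33) × 81 / (72 × 4.1) × 0.85 = 8667.0 / 295.20 × 0.85 ≈ 25.0 mL/min
84.4 vs 25.0 mL/min → Patient 1 is higher.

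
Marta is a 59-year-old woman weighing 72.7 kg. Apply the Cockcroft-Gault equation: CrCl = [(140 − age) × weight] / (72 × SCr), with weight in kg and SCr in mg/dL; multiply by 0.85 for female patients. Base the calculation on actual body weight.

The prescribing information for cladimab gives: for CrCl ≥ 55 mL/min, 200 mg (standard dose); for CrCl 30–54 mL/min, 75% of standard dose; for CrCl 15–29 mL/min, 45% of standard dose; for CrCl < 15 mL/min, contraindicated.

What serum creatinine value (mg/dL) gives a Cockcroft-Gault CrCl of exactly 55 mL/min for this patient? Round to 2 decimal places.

Standard dose requires CrCl ≥ 55 mL/min.
Set (140 − 59) × 72.7 × 0.85 / (72 × SCr) = 55
SCr = (140 − 59) × 72.7 × 0.85 / (72 × 55) = 1.264 mg/dL

1.26 mg/dL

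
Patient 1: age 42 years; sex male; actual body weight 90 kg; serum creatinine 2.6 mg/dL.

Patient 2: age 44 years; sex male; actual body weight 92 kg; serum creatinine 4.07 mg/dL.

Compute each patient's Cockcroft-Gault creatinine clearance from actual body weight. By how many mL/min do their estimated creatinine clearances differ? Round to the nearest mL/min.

17 mL/min

Patient 1: CrCl = (140 − 42) × 90 / (72 × 2.6) = 8820.0 / 187.20 ≈ 47.1 mL/min
Patient 2: CrCl = (140 − 44) × 92 / (72 × 4.07) = 8832.0 / 293.04 ≈ 30.1 mL/min
|47.1 − 30.1| = 17.0 mL/min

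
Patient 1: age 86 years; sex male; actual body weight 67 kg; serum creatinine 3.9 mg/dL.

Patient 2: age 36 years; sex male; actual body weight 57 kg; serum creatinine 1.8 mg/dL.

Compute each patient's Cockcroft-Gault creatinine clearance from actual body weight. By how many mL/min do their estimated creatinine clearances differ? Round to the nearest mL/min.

33 mL/min

Patient 1: CrCl = (140 − 86) × 67 / (72 × 3.9) = 3618.0 / 280.80 ≈ 12.9 mL/min
Patient 2: CrCl = (140 − 36) × 57 / (72 × 1.8) = 5928.0 / 129.60 ≈ 45.7 mL/min
|12.9 − 45.7| = 32.8 mL/min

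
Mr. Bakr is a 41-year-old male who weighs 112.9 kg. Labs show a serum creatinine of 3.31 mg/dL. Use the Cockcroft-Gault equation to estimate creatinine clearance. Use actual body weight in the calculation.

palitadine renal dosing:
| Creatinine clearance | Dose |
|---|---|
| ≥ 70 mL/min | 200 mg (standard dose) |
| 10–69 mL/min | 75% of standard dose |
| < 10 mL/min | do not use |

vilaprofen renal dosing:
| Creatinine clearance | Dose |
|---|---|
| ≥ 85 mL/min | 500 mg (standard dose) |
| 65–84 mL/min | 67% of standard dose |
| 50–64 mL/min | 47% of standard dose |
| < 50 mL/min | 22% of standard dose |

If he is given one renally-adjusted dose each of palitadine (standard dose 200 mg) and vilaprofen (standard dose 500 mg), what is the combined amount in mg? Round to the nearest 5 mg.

CrCl = (140 − 41) × 112.9 / (72 × 3.31) = 11177.1 / 238.32 ≈ 46.9 mL/min
CrCl ≈ 47 mL/min.
palitadine: 10–69 mL/min → 75% of 200 mg = 150 mg.
vilaprofen: < 50 mL/min → 22% of 500 mg = 110 mg.
Total = 150 + 110 = 260 mg.

260 mg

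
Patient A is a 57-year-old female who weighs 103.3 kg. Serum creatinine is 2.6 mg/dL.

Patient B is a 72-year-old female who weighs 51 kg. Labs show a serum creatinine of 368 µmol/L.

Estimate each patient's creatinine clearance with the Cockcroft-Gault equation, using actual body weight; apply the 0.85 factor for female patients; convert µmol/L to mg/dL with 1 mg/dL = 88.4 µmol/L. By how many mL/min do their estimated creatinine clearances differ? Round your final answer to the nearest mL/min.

29 mL/min

Patient A: CrCl = (140 − 57) × 103.3 / (72 × 2.6) × 0.85 = 8573.9 / 187.20 × 0.85 ≈ 38.9 mL/min
Patient B: SCr = 368 / 88.4 = 4.163 mg/dL
Patient B: CrCl = (140 − 72) × 51 / (72 × 4.163) × 0.85 = 3468.0 / 299.74 × 0.85 ≈ 9.8 mL/min
|38.9 − 9.8| = 29.1 mL/min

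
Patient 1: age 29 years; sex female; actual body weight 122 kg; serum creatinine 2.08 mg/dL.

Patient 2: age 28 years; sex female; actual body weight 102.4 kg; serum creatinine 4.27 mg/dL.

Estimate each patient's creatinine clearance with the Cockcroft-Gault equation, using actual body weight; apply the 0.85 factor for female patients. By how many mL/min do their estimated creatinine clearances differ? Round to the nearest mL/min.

Patient 1: CrCl = (140 − 29) × 122 / (72 × 2.08) × 0.85 = 13542.0 / 149.76 × 0.85 ≈ 76.9 mL/min
Patient 2: CrCl = (140 − 28) × 102.4 / (72 × 4.27) × 0.85 = 11468.8 / 307.44 × 0.85 ≈ 31.7 mL/min
|76.9 − 31.7| = 45.2 mL/min

45 mL/min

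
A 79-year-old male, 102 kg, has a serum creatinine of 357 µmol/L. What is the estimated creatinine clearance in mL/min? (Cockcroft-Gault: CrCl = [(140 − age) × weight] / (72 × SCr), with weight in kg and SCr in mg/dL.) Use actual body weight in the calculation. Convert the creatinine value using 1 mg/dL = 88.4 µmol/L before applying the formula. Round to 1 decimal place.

SCr = 357 / 88.4 = 4.038 mg/dL
CrCl = (140 − 79) × 102 / (72 × 4.038) = 6222.0 / 290.74 ≈ 21.4 mL/min

21.4 mL/min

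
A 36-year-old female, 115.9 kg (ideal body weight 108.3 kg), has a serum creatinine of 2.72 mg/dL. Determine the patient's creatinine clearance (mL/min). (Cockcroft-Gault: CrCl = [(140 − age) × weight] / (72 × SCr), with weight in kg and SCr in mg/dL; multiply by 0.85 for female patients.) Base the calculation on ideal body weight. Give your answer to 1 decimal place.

CrCl = (140 − 36) × 108.3 / (72 × 2.72) × 0.85 = 11263.2 / 195.84 × 0.85 ≈ 48.9 mL/min

48.9 mL/min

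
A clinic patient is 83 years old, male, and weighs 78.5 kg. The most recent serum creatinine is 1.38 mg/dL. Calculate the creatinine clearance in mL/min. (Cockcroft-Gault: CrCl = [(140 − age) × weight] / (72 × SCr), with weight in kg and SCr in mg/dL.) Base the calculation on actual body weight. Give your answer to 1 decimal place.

CrCl = (140 − 83) × 78.5 / (72 × 1.38) = 4474.5 / 99.36 ≈ 45.0 mL/min

45.0 mL/min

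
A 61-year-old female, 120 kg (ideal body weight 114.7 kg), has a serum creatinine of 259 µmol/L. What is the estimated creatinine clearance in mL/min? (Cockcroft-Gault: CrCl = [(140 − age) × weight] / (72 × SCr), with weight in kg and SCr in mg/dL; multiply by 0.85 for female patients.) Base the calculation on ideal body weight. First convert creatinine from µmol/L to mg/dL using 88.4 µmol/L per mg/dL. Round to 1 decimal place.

36.5 mL/min

SCr = 259 / 88.4 = 2.93 mg/dL
CrCl = (140 − 61) × 114.7 / (72 × 2.93) × 0.85 = 9061.3 / 210.96 × 0.85 ≈ 36.5 mL/min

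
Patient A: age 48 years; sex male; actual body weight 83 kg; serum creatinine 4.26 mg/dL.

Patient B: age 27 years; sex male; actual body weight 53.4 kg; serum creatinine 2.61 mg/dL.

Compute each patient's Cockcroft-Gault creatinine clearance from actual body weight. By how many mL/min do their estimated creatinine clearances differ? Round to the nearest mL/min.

Patient A: CrCl = (140 − 48) × 83 / (72 × 4.26) = 7636.0 / 306.72 ≈ 24.9 mL/min
Patient B: CrCl = (140 − 27) × 53.4 / (72 × 2.61) = 6034.2 / 187.92 ≈ 32.1 mL/min
|24.9 − 32.1| = 7.2 mL/min

7 mL/min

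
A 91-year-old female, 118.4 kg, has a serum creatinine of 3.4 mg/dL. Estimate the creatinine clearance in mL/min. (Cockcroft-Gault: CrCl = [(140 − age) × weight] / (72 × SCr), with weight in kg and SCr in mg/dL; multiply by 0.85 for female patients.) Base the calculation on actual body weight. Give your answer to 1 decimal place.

CrCl = (140 − 91) × 118.4 / (72 × 3.4) × 0.85 = 5801.6 / 244.80 × 0.85 ≈ 20.1 mL/min

20.1 mL/min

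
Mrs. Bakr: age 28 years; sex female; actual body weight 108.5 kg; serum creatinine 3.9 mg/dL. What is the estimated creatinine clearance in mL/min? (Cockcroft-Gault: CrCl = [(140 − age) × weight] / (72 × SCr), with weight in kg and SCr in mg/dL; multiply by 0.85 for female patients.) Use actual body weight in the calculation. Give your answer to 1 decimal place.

CrCl = (140 − 28) × 108.5 / (72 × 3.9) × 0.85 = 12152.0 / 280.80 × 0.85 ≈ 36.8 mL/min

36.8 mL/min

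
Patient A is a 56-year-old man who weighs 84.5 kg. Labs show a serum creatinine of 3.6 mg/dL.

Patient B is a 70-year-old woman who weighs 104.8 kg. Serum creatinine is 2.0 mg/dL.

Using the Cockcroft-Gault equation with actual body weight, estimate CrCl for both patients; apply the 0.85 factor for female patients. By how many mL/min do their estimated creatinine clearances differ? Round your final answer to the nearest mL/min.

Patient A: CrCl = (140 − 56) × 84.5 / (72 × 3.6) = 7098.0 / 259.20 ≈ 27.4 mL/min
Patient B: CrCl = (140 − 70) × 104.8 / (72 × 2) × 0.85 = 7336.0 / 144.00 × 0.85 ≈ 43.3 mL/min
|27.4 − 43.3| = 15.9 mL/min

16 mL/min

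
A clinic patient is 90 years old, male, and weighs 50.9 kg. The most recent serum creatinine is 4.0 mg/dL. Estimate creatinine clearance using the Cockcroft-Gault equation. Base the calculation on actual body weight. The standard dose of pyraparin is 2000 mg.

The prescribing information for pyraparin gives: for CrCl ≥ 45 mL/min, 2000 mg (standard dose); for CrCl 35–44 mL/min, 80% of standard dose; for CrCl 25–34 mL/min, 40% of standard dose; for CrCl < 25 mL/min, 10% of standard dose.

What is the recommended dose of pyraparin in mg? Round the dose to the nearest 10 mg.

CrCl = (140 − 90) × 50.9 / (72 × 4) = 2545.0 / 288.00 ≈ 8.8 mL/min
CrCl ≈ 9 mL/min → bracket < 25 mL/min.
10% of 2000 mg = 200 mg

200 mg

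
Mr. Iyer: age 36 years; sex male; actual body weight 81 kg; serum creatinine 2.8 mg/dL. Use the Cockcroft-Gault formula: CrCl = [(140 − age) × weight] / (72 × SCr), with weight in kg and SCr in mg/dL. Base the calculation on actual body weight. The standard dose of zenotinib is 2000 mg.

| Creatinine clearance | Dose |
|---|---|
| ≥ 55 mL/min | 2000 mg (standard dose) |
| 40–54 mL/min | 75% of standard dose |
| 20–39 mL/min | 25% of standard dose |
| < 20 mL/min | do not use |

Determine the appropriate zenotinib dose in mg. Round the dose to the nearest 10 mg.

CrCl = (140 − 36) × 81 / (72 × 2.8) = 8424.0 / 201.60 ≈ 41.8 mL/min
CrCl ≈ 42 mL/min → bracket 40–54 mL/min.
75% of 2000 mg = 1500 mg

1500 mg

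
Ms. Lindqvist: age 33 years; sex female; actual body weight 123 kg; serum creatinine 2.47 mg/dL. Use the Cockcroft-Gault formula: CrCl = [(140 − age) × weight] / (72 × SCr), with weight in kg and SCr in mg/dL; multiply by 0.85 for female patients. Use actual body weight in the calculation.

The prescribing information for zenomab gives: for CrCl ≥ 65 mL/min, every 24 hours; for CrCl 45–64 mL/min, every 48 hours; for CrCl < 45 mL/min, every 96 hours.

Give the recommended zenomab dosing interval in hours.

every 48 hours

CrCl = (140 − 33) × 123 / (72 × 2.47) × 0.85 = 13161.0 / 177.84 × 0.85 ≈ 62.9 mL/min
CrCl ≈ 63 mL/min → bracket 45–64 mL/min → every 48 hours.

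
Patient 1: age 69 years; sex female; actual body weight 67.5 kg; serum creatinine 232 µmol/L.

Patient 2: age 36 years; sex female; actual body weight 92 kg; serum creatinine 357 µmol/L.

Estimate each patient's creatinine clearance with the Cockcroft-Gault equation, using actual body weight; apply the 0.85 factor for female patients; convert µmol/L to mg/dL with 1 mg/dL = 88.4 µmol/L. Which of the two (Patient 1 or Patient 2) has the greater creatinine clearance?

Patient 2

Patient 1: SCr = 232 / 88.4 = 2.624 mg/dL
Patient 1: CrCl = (140 − 69) × 67.5 / (72 × 2.624) × 0.85 = 4792.5 / 188.93 × 0.85 ≈ 21.6 mL/min
Patient 2: SCr = 357 / 88.4 = 4.038 mg/dL
Patient 2: CrCl = (140 − 36) × 92 / (72 × 4.038) × 0.85 = 9568.0 / 290.74 × 0.85 ≈ 28.0 mL/min
21.6 vs 28.0 mL/min → Patient 2 is higher.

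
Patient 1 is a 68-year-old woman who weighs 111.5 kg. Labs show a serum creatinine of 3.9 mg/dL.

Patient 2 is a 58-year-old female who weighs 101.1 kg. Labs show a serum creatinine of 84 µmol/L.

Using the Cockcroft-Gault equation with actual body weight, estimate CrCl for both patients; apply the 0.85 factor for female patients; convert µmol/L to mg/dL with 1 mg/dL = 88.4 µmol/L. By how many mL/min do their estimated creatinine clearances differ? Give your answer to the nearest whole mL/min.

Patient 1: CrCl = (140 − 68) × 111.5 / (72 × 3.9) × 0.85 = 8028.0 / 280.80 × 0.85 ≈ 24.3 mL/min
Patient 2: SCr = 84 / 88.4 = 0.95 mg/dL
Patient 2: CrCl = (140 − 58) × 101.1 / (72 × 0.95) × 0.85 = 8290.2 / 68.40 × 0.85 ≈ 103.0 mL/min
|24.3 − 103.0| = 78.7 mL/min

79 mL/min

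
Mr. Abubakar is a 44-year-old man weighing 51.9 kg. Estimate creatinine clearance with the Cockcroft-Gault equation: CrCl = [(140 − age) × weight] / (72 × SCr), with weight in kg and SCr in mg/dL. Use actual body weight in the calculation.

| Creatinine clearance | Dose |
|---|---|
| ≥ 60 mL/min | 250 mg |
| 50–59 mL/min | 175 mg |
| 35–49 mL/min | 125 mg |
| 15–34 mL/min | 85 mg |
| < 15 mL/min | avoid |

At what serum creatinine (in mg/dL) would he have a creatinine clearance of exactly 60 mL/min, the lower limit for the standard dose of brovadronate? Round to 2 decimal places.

Standard dose requires CrCl ≥ 60 mL/min.
Set (140 − 44) × 51.9 / (72 × SCr) = 60
SCr = (140 − 44) × 51.9 / (72 × 60) = 1.153 mg/dL

1.15 mg/dL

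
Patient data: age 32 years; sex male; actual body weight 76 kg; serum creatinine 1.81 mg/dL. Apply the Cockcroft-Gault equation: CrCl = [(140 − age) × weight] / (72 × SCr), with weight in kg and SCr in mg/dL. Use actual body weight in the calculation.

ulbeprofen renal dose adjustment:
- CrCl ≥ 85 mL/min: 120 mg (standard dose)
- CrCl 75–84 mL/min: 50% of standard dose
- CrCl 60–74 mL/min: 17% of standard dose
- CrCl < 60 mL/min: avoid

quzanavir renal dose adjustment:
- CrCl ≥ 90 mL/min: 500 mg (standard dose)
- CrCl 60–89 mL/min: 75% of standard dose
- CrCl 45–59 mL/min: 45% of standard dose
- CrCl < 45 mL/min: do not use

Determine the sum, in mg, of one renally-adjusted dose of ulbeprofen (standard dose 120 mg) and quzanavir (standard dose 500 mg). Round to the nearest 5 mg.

CrCl = (140 − 32) × 76 / (72 × 1.81) = 8208.0 / 130.32 ≈ 63.0 mL/min
CrCl ≈ 63 mL/min.
ulbeprofen: 60–74 mL/min → 17% of 120 mg = 20.4 mg.
quzanavir: 60–89 mL/min → 75% of 500 mg = 375 mg.
Total = 20.4 + 375 = 395.4 mg.

395 mg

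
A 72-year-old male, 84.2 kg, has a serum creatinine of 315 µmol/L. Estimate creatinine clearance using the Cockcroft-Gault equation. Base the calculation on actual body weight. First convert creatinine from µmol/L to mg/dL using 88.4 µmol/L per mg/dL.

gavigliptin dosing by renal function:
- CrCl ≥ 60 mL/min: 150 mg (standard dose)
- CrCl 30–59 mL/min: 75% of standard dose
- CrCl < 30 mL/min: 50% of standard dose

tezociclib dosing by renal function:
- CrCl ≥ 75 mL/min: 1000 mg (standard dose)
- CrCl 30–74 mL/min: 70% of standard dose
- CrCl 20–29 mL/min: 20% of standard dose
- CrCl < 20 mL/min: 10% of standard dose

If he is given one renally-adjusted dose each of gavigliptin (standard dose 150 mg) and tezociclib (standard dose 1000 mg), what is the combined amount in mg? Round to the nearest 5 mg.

275 mg

SCr = 315 / 88.4 = 3.563 mg/dL
CrCl = (140 − 72) × 84.2 / (72 × 3.563) = 5725.6 / 256.54 ≈ 22.3 mL/min
CrCl ≈ 22 mL/min.
gavigliptin: < 30 mL/min → 50% of 150 mg = 75 mg.
tezociclib: 20–29 mL/min → 20% of 1000 mg = 200 mg.
Total = 75 + 200 = 275 mg.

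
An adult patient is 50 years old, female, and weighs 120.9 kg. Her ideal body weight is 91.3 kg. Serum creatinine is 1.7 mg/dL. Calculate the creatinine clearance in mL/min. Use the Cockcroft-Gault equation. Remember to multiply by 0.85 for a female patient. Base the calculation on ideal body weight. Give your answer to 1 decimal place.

57.1 mL/min

CrCl = (140 − 50) × 91.3 / (72 × 1.7) × 0.85 = 8217.0 / 122.40 × 0.85 ≈ 57.1 mL/min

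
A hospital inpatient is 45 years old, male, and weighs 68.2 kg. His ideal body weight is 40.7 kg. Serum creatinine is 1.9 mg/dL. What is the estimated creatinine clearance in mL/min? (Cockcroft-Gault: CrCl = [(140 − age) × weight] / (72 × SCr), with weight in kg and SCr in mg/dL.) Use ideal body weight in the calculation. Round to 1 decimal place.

CrCl = (140 − 45) × 40.7 / (72 × 1.9) = 3866.5 / 136.80 ≈ 28.3 mL/min

28.3 mL/min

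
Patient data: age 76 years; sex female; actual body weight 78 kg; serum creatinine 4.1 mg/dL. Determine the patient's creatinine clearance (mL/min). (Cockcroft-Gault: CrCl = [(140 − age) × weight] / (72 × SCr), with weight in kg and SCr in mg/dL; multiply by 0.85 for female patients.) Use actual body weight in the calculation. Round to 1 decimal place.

14.4 mL/min

CrCl = (140 − 76) × 78 / (72 × 4.1) × 0.85 = 4992.0 / 295.20 × 0.85 ≈ 14.4 mL/min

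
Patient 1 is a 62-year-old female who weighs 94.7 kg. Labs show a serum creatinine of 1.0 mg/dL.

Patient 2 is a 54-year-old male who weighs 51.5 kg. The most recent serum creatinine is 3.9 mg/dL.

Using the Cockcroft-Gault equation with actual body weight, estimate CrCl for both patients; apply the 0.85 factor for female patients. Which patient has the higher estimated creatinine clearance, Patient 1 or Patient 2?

Patient 1: CrCl = (140 − 62) × 94.7 / (72 × 1) × 0.85 = 7386.6 / 72.00 × 0.85 ≈ 87.2 mL/min
Patient 2: CrCl = (140 − 54) × 51.5 / (72 × 3.9) = 4429.0 / 280.80 ≈ 15.8 mL/min
87.2 vs 15.8 mL/min → Patient 1 is higher.

Patient 1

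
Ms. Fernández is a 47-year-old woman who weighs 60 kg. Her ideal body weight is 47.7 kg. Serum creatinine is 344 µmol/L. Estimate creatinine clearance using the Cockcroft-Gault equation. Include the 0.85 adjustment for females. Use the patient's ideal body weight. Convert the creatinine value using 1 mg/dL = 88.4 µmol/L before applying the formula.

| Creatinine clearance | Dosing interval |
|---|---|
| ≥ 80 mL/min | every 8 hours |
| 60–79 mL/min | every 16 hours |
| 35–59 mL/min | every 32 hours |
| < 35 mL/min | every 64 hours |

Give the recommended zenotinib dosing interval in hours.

every 64 hours

SCr = 344 / 88.4 = 3.891 mg/dL
CrCl = (140 − 47) × 47.7 / (72 × 3.891) × 0.85 = 4436.1 / 280.15 × 0.85 ≈ 13.5 mL/min
CrCl ≈ 13 mL/min → bracket < 35 mL/min → every 64 hours.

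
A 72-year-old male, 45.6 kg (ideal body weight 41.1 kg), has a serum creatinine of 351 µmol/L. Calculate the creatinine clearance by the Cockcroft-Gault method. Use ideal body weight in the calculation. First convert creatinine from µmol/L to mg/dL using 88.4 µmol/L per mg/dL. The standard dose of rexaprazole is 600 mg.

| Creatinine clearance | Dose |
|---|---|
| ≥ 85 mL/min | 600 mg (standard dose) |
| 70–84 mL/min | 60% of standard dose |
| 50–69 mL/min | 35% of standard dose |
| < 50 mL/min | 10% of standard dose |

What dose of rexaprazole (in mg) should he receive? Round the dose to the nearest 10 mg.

60 mg

SCr = 351 / 88.4 = 3.971 mg/dL
CrCl = (140 − 72) × 41.1 / (72 × 3.971) = 2794.8 / 285.91 ≈ 9.8 mL/min
CrCl ≈ 10 mL/min → bracket < 50 mL/min.
10% of 600 mg = 60 mg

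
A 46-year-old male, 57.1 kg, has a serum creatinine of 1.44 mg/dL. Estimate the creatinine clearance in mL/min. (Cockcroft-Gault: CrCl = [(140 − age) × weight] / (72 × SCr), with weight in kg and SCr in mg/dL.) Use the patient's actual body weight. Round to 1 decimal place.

CrCl = (140 − 46) × 57.1 / (72 × 1.44) = 5367.4 / 103.68 ≈ 51.8 mL/min

51.8 mL/min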